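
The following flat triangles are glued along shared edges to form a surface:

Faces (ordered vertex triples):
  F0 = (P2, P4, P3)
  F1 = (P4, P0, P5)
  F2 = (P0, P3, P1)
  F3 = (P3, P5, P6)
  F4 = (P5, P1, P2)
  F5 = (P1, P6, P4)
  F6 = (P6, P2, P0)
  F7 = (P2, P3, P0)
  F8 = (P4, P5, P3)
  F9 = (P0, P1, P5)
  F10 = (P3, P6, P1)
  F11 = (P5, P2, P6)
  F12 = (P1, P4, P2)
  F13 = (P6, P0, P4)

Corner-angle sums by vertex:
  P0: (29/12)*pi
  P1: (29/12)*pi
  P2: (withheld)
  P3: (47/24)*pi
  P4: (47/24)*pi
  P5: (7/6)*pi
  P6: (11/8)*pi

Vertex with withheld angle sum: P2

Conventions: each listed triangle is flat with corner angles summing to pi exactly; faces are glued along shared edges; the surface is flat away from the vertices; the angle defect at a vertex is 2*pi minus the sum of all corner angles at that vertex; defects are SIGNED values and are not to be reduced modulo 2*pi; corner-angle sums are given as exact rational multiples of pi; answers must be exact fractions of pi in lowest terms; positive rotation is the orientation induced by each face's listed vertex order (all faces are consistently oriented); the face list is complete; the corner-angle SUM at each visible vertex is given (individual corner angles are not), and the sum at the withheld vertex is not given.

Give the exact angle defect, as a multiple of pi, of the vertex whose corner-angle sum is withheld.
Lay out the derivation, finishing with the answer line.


V = 7, E = 21, F = 14; chi = V - E + F = 0
Gauss-Bonnet: total defect = 2*pi*chi = 0; visible defects sum to (17/24)*pi

Answer: defect(P2) = (-17/24)*pi


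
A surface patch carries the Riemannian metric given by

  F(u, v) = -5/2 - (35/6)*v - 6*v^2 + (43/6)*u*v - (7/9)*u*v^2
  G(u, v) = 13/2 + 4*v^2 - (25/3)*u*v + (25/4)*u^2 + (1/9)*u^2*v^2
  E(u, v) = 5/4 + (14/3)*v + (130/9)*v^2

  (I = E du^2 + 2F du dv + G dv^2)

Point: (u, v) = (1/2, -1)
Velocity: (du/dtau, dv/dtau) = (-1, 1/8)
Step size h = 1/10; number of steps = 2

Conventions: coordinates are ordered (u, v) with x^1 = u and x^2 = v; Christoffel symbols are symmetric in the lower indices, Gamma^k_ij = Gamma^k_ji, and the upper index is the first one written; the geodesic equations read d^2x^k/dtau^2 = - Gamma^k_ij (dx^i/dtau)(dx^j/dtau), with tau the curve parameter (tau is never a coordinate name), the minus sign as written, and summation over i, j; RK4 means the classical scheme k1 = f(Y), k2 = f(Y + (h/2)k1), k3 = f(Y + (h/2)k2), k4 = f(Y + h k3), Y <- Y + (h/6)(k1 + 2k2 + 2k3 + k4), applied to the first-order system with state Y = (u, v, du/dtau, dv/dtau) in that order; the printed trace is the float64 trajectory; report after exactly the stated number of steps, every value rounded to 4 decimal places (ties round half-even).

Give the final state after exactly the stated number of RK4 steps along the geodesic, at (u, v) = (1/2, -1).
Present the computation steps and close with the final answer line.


f(Y) = (du/dtau, dv/dtau, -Gamma^u_ij Y'^i Y'^j, -Gamma^v_ij Y'^i Y'^j) with the Gammas evaluated at the stage position; h = 0.100000; intermediate values shown to 6 dp
step 0: u = 0.5000, v = -1.0000, du/dtau = -1.0000, dv/dtau = 0.1250
step 1:
  k1: at (u, v) = (0.500000, -1.000000), (du/dtau, dv/dtau) = (-1.000000, 0.125000); Gamma_uuu = 0.204596, Gamma_uuv = -1.095480, Gamma_uvv = 0.082359, Gamma_vuu = 0.339852, Gamma_vuv = 0.004580, Gamma_vvv = -0.342275; k1 = (-1.000000, 0.125000, -0.479753, -0.333359)
  k2: at (u, v) = (0.450000, -0.993750), (du/dtau, dv/dtau) = (-1.023988, 0.108332); Gamma_uuu = 0.196294, Gamma_uuv = -1.096904, Gamma_uvv = 0.078911, Gamma_vuu = 0.345548, Gamma_vuv = 0.014543, Gamma_vvv = -0.348201; k2 = (-1.023988, 0.108332, -0.450111, -0.355011)
  k3: at (u, v) = (0.448801, -0.994583), (du/dtau, dv/dtau) = (-1.022506, 0.107249); Gamma_uuu = 0.196112, Gamma_uuv = -1.095855, Gamma_uvv = 0.079232, Gamma_vuu = 0.345926, Gamma_vuv = 0.014785, Gamma_vvv = -0.348122; k3 = (-1.022506, 0.107249, -0.446300, -0.354425)
  k4: at (u, v) = (0.397749, -0.989275), (du/dtau, dv/dtau) = (-1.044630, 0.089558); Gamma_uuu = 0.187165, Gamma_uuv = -1.096652, Gamma_uvv = 0.076861, Gamma_vuu = 0.352153, Gamma_vuv = 0.025442, Gamma_vvv = -0.353194; k4 = (-1.044630, 0.089558, -0.410054, -0.376694)
  Y <- Y + (h/6)(k1 + 2k2 + 2k3 + k4): u = 0.3977, v = -0.9892, du/dtau = -1.0447, dv/dtau = 0.0895
step 2:
  k1: at (u, v) = (0.397706, -0.989238), (du/dtau, dv/dtau) = (-1.044710, 0.089518); Gamma_uuu = 0.187156, Gamma_uuv = -1.096689, Gamma_uvv = 0.076846, Gamma_vuu = 0.352150, Gamma_vuv = 0.025451, Gamma_vvv = -0.353204; k1 = (-1.044710, 0.089518, -0.410007, -0.376752)
  k2: at (u, v) = (0.345471, -0.984762), (du/dtau, dv/dtau) = (-1.065211, 0.070680); Gamma_uuu = 0.177504, Gamma_uuv = -1.097034, Gamma_uvv = 0.075498, Gamma_vuu = 0.358926, Gamma_vuv = 0.036867, Gamma_vvv = -0.357370; k2 = (-1.065211, 0.070680, -0.366976, -0.399928)
  k3: at (u, v) = (0.344446, -0.985704), (du/dtau, dv/dtau) = (-1.063059, 0.069522); Gamma_uuu = 0.177346, Gamma_uuv = -1.095896, Gamma_uvv = 0.075890, Gamma_vuu = 0.359331, Gamma_vuv = 0.037088, Gamma_vvv = -0.357249; k3 = (-1.063059, 0.069522, -0.362771, -0.398870)
  k4: at (u, v) = (0.291400, -0.982286), (du/dtau, dv/dtau) = (-1.080988, 0.049631); Gamma_uuu = 0.167025, Gamma_uuv = -1.095655, Gamma_uvv = 0.075643, Gamma_vuu = 0.366714, Gamma_vuv = 0.049231, Gamma_vvv = -0.360360; k4 = (-1.080988, 0.049631, -0.312925, -0.422348)
  Y <- Y + (h/6)(k1 + 2k2 + 2k3 + k4): u = 0.2913, v = -0.9822, du/dtau = -1.0811, dv/dtau = 0.0496

Answer: u = 0.2913, v = -0.9822, du/dtau = -1.0811, dv/dtau = 0.0496


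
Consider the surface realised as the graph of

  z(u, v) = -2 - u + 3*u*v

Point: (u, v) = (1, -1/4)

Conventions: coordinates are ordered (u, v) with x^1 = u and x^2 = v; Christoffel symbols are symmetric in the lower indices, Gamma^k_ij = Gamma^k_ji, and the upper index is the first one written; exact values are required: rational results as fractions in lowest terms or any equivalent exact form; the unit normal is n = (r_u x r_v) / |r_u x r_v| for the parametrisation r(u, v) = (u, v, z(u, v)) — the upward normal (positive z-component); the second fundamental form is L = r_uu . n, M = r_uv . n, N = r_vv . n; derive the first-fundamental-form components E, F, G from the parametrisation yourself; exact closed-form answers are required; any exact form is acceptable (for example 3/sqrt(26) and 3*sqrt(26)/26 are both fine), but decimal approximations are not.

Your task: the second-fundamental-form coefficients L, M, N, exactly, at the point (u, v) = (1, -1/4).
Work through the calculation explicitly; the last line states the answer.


z_u = -7/4, z_v = 3, z_uu = 0, z_uv = 3, z_vv = 0
E = 65/16, F = -21/4, G = 10; answer radicand W^2 = 209/16
unnormalised second-form numerators: l = 0, m = 3, n = 0; L = l/sqrt(209/16), and similarly M = m/sqrt(W^2), N = n/sqrt(W^2)

Answer: L = 0, M = 12*sqrt(209)/209, N = 0


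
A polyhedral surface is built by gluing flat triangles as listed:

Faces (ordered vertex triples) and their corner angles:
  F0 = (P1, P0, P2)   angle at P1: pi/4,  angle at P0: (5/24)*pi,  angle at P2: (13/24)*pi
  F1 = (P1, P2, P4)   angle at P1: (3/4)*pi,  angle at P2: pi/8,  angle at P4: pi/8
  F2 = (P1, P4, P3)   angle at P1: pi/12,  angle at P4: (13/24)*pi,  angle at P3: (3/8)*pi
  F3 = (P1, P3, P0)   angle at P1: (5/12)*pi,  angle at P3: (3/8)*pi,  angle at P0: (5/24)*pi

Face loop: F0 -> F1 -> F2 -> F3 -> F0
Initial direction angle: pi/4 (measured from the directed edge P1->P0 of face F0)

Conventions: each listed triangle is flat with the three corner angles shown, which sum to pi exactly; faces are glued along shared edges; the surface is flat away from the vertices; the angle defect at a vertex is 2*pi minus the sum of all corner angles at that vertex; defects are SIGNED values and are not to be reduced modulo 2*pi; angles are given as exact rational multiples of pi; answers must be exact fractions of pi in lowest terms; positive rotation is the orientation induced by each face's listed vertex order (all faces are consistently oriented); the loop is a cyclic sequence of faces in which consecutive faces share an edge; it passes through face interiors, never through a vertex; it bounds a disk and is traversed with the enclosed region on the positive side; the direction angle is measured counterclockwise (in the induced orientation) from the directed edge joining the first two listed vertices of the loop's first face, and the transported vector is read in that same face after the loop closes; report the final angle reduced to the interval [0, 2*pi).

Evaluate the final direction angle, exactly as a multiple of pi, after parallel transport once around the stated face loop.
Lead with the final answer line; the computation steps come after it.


Answer: final direction angle = (3/4)*pi

enclosed vertex P1: corner angles sum to (3/2)*pi, defect = 2*pi - (3/2)*pi = pi/2
holonomy = initial angle + sum of enclosed defects (mod 2*pi), positive in the induced orientation
final angle = pi/4 + pi/2 = (3/4)*pi (mod 2*pi)


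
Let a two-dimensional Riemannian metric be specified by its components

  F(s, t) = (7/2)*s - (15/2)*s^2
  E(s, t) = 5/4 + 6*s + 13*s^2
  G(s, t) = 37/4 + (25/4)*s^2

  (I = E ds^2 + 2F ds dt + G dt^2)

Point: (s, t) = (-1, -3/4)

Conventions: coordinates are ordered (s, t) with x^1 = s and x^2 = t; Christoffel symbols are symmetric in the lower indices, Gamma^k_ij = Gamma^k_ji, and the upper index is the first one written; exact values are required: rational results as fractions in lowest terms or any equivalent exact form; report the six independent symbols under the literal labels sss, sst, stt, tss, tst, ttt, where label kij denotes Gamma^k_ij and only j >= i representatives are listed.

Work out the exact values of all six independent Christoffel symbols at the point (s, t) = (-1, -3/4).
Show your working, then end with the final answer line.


E = 33/4, F = -11, G = 31/2 at the point
E_s = -20, E_t = 0, F_s = 37/2, F_t = 0, G_s = -25/2, G_t = 0
EG - F^2 = 55/8;  g^inv = (8/55) * [[31/2, 11], [11, 33/4]]
first-kind symbols [ij,l] = (1/2)(d_i g_jl + d_j g_il - d_l g_ij): [ss,s] = E_s/2 = -10, [ss,t] = F_s - E_t/2 = 37/2, [st,s] = E_t/2 = 0, [st,t] = G_s/2 = -25/4, [tt,s] = F_t - G_s/2 = 25/4, [tt,t] = G_t/2 = 0
Gamma^s_ij = (G*[ij,s] - F*[ij,t])/(EG - F^2), Gamma^t_ij = (E*[ij,t] - F*[ij,s])/(EG - F^2)

Answer: Gamma_sss = 388/55, Gamma_sst = -10, Gamma_stt = 155/11, Gamma_tss = 31/5, Gamma_tst = -15/2, Gamma_ttt = 10


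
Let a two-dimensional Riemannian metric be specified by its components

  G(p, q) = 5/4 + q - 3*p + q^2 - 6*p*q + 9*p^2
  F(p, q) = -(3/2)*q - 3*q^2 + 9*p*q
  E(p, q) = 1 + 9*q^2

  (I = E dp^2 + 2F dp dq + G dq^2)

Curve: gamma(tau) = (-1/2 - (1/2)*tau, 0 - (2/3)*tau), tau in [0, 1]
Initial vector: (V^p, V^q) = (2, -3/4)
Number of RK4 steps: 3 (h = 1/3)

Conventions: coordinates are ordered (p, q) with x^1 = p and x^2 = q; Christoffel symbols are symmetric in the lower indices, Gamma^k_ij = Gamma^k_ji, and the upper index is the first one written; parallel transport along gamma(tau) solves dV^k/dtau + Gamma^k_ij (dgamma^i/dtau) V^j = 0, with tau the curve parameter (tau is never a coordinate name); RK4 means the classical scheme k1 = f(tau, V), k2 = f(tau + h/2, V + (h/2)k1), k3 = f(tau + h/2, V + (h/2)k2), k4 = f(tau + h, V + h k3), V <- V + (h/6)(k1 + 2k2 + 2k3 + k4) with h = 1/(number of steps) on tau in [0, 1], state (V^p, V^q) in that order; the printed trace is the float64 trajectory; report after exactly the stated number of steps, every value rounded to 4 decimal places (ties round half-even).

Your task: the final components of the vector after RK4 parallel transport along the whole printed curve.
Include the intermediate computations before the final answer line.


gamma'(tau) = (-1/2, -2/3); f(tau, V)^k = -Gamma^k_ij(gamma(tau)) gamma'^i(tau) V^j; h = 1/3; intermediate values shown to 6 dp
curve data and Christoffel symbols at the stage parameters:
  tau = 0.000000: gamma = (-0.500000, 0.000000), gamma' = (-0.500000, -0.666667); Gamma_ppp = 0.000000, Gamma_ppq = 0.000000, Gamma_pqq = 0.000000, Gamma_qpp = 0.000000, Gamma_qpq = -1.200000, Gamma_qqq = 0.400000
  tau = 0.166667: gamma = (-0.583333, -0.111111), gamma' = (-0.500000, -0.666667); Gamma_ppp = 0.000000, Gamma_ppq = -0.175872, Gamma_pqq = 0.058624, Gamma_qpp = 0.000000, Gamma_qpq = -1.128511, Gamma_qqq = 0.376170
  tau = 0.333333: gamma = (-0.666667, -0.222222), gamma' = (-0.500000, -0.666667); Gamma_ppp = 0.000000, Gamma_ppq = -0.301536, Gamma_pqq = 0.100512, Gamma_qpp = 0.000000, Gamma_qpq = -1.030247, Gamma_qqq = 0.343416
  tau = 0.500000: gamma = (-0.750000, -0.333333), gamma' = (-0.500000, -0.666667); Gamma_ppp = 0.000000, Gamma_ppq = -0.382640, Gamma_pqq = 0.127547, Gamma_qpp = 0.000000, Gamma_qpq = -0.924712, Gamma_qqq = 0.308237
  tau = 0.666667: gamma = (-0.833333, -0.444444), gamma' = (-0.500000, -0.666667); Gamma_ppp = 0.000000, Gamma_ppq = -0.429708, Gamma_pqq = 0.143236, Gamma_qpp = 0.000000, Gamma_qpq = -0.823607, Gamma_qqq = 0.274536
  tau = 0.833333: gamma = (-0.916667, -0.555556), gamma' = (-0.500000, -0.666667); Gamma_ppp = 0.000000, Gamma_ppq = -0.452988, Gamma_pqq = 0.150996, Gamma_qpp = 0.000000, Gamma_qpq = -0.732331, Gamma_qqq = 0.244110
  tau = 1.000000: gamma = (-1.000000, -0.666667), gamma' = (-0.500000, -0.666667); Gamma_ppp = 0.000000, Gamma_ppq = -0.460554, Gamma_pqq = 0.153518, Gamma_qpp = 0.000000, Gamma_qpq = -0.652452, Gamma_qqq = 0.217484
step 0: V^p = 2.0000, V^q = -0.7500
step 1: k1 = (0.000000, -1.350000), k2 = (-0.186864, -1.199043), k3 = (-0.184441, -1.183499), k4 = (-0.293825, -1.003903); V <- V + (h/6)(k1 + 2k2 + 2k3 + k4): V^p = 1.9424, V^q = -1.1455
step 2: k1 = (-0.294526, -1.006296), k2 = (-0.343396, -0.829873), k3 = (-0.344443, -0.832405), k4 = (-0.353708, -0.677940); V <- V + (h/6)(k1 + 2k2 + 2k3 + k4): V^p = 1.8300, V^q = -1.4238
step 3: k1 = (-0.354293, -0.679062), k2 = (-0.341414, -0.551953), k3 = (-0.344728, -0.557310), k4 = (-0.320678, -0.454294); V <- V + (h/6)(k1 + 2k2 + 2k3 + k4): V^p = 1.7162, V^q = -1.6100

Answer: V^p = 1.7162, V^q = -1.6100


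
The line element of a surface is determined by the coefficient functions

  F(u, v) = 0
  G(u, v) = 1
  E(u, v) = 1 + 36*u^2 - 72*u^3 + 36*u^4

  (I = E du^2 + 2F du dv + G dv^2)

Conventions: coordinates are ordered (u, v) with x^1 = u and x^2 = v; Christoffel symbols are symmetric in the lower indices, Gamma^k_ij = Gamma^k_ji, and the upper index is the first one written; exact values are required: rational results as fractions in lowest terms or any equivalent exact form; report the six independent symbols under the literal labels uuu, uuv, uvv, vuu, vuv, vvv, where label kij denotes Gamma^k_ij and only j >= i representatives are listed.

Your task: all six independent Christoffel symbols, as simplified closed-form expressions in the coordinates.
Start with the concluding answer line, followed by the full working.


Answer: Gamma_uuu = (72*u^3 - 108*u^2 + 36*u)/(36*u^4 - 72*u^3 + 36*u^2 + 1), Gamma_uuv = 0, Gamma_uvv = 0, Gamma_vuu = 0, Gamma_vuv = 0, Gamma_vvv = 0

E = 1 + 36*u^2 - 72*u^3 + 36*u^4; F = 0; G = 1
Gamma^k_ij = (1/2) g^{kl} (d_i g_jl + d_j g_il - d_l g_ij), with g^inv = (1/(EG-F^2)) [[G, -F], [-F, E]]
first partials: E_u = 72*u - 216*u^2 + 144*u^3, E_v = 0, F_u = 0, F_v = 0, G_u = 0, G_v = 0
D = EG - F^2 = 1 + 36*u^2 - 72*u^3 + 36*u^4
expanded: Gamma^u_uu = (G E_u - 2F F_u + F E_v)/(2D), Gamma^u_uv = (G E_v - F G_u)/(2D), Gamma^u_vv = (2G F_v - G G_u - F G_v)/(2D), Gamma^v_uu = (2E F_u - E E_v - F E_u)/(2D), Gamma^v_uv = (E G_u - F E_v)/(2D), Gamma^v_vv = (E G_v - 2F F_v + F G_u)/(2D); substitute and cancel common factors


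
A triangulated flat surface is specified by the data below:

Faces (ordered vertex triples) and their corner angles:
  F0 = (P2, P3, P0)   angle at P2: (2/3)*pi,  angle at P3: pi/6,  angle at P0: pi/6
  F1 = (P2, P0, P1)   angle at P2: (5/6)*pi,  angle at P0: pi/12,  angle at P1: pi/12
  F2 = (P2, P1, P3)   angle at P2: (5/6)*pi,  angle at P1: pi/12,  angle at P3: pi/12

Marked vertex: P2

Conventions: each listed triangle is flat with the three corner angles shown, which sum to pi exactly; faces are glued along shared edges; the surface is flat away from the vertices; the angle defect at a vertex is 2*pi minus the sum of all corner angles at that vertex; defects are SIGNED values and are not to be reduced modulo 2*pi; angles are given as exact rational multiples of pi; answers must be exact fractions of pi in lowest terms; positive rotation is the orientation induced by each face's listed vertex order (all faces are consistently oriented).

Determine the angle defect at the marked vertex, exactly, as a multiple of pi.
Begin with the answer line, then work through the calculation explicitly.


Answer: defect(P2) = -pi/3

Sum of corner angles at P2: (7/3)*pi
defect = 2*pi - (7/3)*pi


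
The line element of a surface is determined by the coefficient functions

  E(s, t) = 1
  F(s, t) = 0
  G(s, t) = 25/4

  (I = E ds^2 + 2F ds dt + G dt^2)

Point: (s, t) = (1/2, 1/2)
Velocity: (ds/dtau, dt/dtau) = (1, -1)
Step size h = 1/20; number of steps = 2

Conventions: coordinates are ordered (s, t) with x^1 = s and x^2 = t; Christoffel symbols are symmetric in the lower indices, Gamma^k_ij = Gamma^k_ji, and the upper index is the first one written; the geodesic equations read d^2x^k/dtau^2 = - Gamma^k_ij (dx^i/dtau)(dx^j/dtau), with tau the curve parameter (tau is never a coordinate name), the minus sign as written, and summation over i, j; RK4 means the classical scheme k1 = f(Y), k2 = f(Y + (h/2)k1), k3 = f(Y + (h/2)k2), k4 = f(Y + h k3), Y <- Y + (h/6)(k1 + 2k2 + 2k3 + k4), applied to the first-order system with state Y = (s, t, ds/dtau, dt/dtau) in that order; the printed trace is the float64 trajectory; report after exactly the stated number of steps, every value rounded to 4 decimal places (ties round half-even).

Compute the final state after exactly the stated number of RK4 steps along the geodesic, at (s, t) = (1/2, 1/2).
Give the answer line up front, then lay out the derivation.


Answer: s = 0.6000, t = 0.4000, ds/dtau = 1.0000, dt/dtau = -1.0000

f(Y) = (ds/dtau, dt/dtau, -Gamma^s_ij Y'^i Y'^j, -Gamma^t_ij Y'^i Y'^j) with the Gammas evaluated at the stage position; h = 0.050000; intermediate values shown to 6 dp
step 0: s = 0.5000, t = 0.5000, ds/dtau = 1.0000, dt/dtau = -1.0000
step 1:
  k1: at (s, t) = (0.500000, 0.500000), (ds/dtau, dt/dtau) = (1.000000, -1.000000); Gamma_sss = 0.000000, Gamma_sst = 0.000000, Gamma_stt = 0.000000, Gamma_tss = 0.000000, Gamma_tst = 0.000000, Gamma_ttt = 0.000000; k1 = (1.000000, -1.000000, 0.000000, 0.000000)
  k2: at (s, t) = (0.525000, 0.475000), (ds/dtau, dt/dtau) = (1.000000, -1.000000); Gamma_sss = 0.000000, Gamma_sst = 0.000000, Gamma_stt = 0.000000, Gamma_tss = 0.000000, Gamma_tst = 0.000000, Gamma_ttt = 0.000000; k2 = (1.000000, -1.000000, 0.000000, 0.000000)
  k3: at (s, t) = (0.525000, 0.475000), (ds/dtau, dt/dtau) = (1.000000, -1.000000); Gamma_sss = 0.000000, Gamma_sst = 0.000000, Gamma_stt = 0.000000, Gamma_tss = 0.000000, Gamma_tst = 0.000000, Gamma_ttt = 0.000000; k3 = (1.000000, -1.000000, 0.000000, 0.000000)
  k4: at (s, t) = (0.550000, 0.450000), (ds/dtau, dt/dtau) = (1.000000, -1.000000); Gamma_sss = 0.000000, Gamma_sst = 0.000000, Gamma_stt = 0.000000, Gamma_tss = 0.000000, Gamma_tst = 0.000000, Gamma_ttt = 0.000000; k4 = (1.000000, -1.000000, 0.000000, 0.000000)
  Y <- Y + (h/6)(k1 + 2k2 + 2k3 + k4): s = 0.5500, t = 0.4500, ds/dtau = 1.0000, dt/dtau = -1.0000
step 2:
  k1: at (s, t) = (0.550000, 0.450000), (ds/dtau, dt/dtau) = (1.000000, -1.000000); Gamma_sss = 0.000000, Gamma_sst = 0.000000, Gamma_stt = 0.000000, Gamma_tss = 0.000000, Gamma_tst = 0.000000, Gamma_ttt = 0.000000; k1 = (1.000000, -1.000000, 0.000000, 0.000000)
  k2: at (s, t) = (0.575000, 0.425000), (ds/dtau, dt/dtau) = (1.000000, -1.000000); Gamma_sss = 0.000000, Gamma_sst = 0.000000, Gamma_stt = 0.000000, Gamma_tss = 0.000000, Gamma_tst = 0.000000, Gamma_ttt = 0.000000; k2 = (1.000000, -1.000000, 0.000000, 0.000000)
  k3: at (s, t) = (0.575000, 0.425000), (ds/dtau, dt/dtau) = (1.000000, -1.000000); Gamma_sss = 0.000000, Gamma_sst = 0.000000, Gamma_stt = 0.000000, Gamma_tss = 0.000000, Gamma_tst = 0.000000, Gamma_ttt = 0.000000; k3 = (1.000000, -1.000000, 0.000000, 0.000000)
  k4: at (s, t) = (0.600000, 0.400000), (ds/dtau, dt/dtau) = (1.000000, -1.000000); Gamma_sss = 0.000000, Gamma_sst = 0.000000, Gamma_stt = 0.000000, Gamma_tss = 0.000000, Gamma_tst = 0.000000, Gamma_ttt = 0.000000; k4 = (1.000000, -1.000000, 0.000000, 0.000000)
  Y <- Y + (h/6)(k1 + 2k2 + 2k3 + k4): s = 0.6000, t = 0.4000, ds/dtau = 1.0000, dt/dtau = -1.0000


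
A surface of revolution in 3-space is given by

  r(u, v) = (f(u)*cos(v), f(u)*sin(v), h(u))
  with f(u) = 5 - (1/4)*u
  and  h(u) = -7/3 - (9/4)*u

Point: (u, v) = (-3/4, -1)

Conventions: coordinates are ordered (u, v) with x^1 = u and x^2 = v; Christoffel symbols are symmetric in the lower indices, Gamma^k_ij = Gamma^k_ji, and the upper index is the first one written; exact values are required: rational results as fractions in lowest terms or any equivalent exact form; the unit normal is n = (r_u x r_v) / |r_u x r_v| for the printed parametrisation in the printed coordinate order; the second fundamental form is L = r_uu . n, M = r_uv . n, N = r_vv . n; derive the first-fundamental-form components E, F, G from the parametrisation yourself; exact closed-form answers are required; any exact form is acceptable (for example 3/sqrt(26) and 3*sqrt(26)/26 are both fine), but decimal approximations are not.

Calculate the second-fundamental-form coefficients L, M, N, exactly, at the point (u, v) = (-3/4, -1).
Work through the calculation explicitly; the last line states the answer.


f = 83/16, f' = -1/4, f'' = 0, h' = -9/4, h'' = 0
E = 41/8, F = 0, G = 6889/256; answer radicand W^2 = 41/8
unnormalised second-form numerators: l = 0, m = 0, n = -747/64; L = l/sqrt(41/8), and similarly M = m/sqrt(W^2), N = n/sqrt(W^2)

Answer: L = 0, M = 0, N = -747*sqrt(82)/1312


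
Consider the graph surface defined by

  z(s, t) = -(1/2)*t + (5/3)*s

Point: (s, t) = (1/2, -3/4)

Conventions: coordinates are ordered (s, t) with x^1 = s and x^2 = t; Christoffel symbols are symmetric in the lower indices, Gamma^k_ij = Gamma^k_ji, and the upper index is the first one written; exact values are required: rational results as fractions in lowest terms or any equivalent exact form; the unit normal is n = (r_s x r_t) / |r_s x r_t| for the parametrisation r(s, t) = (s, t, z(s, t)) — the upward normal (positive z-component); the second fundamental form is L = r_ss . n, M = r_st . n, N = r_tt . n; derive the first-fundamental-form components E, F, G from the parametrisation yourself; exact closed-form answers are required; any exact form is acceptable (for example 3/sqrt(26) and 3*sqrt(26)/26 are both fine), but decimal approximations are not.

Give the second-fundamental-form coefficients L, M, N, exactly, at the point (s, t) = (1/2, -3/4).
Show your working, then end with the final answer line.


z_s = 5/3, z_t = -1/2, z_ss = 0, z_st = 0, z_tt = 0
E = 34/9, F = -5/6, G = 5/4; answer radicand W^2 = 145/36
unnormalised second-form numerators: l = 0, m = 0, n = 0; L = l/sqrt(145/36), and similarly M = m/sqrt(W^2), N = n/sqrt(W^2)

Answer: L = 0, M = 0, N = 0


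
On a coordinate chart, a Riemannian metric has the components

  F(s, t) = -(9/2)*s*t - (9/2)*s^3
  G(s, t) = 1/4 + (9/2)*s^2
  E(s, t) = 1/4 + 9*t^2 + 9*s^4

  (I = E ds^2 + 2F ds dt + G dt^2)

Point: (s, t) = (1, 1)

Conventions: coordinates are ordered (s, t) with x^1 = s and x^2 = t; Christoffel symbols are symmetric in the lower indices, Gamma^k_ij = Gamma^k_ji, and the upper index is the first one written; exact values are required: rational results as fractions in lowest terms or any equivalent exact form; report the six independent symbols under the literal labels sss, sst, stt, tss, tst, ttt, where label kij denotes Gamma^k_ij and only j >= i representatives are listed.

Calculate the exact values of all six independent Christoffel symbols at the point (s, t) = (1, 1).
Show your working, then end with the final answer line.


E = 73/4, F = -9, G = 19/4 at the point
E_s = 36, E_t = 18, F_s = -18, F_t = -9/2, G_s = 9, G_t = 0
EG - F^2 = 91/16;  g^inv = (16/91) * [[19/4, 9], [9, 73/4]]
first-kind symbols [ij,l] = (1/2)(d_i g_jl + d_j g_il - d_l g_ij): [ss,s] = E_s/2 = 18, [ss,t] = F_s - E_t/2 = -27, [st,s] = E_t/2 = 9, [st,t] = G_s/2 = 9/2, [tt,s] = F_t - G_s/2 = -9, [tt,t] = G_t/2 = 0
Gamma^s_ij = (G*[ij,s] - F*[ij,t])/(EG - F^2), Gamma^t_ij = (E*[ij,t] - F*[ij,s])/(EG - F^2)

Answer: Gamma_sss = -360/13, Gamma_sst = 1332/91, Gamma_stt = -684/91, Gamma_tss = -756/13, Gamma_tst = 2610/91, Gamma_ttt = -1296/91


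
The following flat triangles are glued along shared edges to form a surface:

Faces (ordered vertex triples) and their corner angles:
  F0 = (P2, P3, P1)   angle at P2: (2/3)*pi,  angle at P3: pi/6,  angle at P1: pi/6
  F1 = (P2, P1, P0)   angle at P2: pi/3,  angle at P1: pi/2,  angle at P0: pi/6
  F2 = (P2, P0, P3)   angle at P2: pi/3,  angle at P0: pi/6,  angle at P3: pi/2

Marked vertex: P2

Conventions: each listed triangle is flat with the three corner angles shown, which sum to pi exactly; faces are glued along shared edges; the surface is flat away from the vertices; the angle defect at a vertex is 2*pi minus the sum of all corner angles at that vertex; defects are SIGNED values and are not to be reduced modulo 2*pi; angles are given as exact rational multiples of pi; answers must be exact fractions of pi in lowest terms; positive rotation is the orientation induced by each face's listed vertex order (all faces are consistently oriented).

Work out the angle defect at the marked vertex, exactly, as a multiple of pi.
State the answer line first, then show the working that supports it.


Answer: defect(P2) = (2/3)*pi

Sum of corner angles at P2: (4/3)*pi
defect = 2*pi - (4/3)*pi


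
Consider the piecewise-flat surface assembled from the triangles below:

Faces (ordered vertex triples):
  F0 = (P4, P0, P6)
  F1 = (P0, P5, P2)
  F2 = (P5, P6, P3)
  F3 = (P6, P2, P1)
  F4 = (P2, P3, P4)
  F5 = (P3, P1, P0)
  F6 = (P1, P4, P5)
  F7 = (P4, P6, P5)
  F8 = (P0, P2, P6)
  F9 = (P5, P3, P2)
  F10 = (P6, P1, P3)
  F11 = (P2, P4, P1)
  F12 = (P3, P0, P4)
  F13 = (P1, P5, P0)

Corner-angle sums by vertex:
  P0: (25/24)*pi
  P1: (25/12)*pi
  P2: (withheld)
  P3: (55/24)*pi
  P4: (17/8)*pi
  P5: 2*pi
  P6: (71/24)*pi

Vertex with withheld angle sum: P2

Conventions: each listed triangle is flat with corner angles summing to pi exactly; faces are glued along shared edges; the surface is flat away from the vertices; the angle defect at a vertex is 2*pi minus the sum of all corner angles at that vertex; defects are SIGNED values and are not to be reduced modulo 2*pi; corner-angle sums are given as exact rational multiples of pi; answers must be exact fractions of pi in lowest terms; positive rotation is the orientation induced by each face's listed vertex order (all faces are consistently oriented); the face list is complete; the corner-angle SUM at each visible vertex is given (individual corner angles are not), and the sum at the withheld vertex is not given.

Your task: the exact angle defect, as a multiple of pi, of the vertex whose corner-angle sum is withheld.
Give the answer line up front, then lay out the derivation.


Answer: defect(P2) = pi/2

V = 7, E = 21, F = 14; chi = V - E + F = 0
Gauss-Bonnet: total defect = 2*pi*chi = 0; visible defects sum to -pi/2


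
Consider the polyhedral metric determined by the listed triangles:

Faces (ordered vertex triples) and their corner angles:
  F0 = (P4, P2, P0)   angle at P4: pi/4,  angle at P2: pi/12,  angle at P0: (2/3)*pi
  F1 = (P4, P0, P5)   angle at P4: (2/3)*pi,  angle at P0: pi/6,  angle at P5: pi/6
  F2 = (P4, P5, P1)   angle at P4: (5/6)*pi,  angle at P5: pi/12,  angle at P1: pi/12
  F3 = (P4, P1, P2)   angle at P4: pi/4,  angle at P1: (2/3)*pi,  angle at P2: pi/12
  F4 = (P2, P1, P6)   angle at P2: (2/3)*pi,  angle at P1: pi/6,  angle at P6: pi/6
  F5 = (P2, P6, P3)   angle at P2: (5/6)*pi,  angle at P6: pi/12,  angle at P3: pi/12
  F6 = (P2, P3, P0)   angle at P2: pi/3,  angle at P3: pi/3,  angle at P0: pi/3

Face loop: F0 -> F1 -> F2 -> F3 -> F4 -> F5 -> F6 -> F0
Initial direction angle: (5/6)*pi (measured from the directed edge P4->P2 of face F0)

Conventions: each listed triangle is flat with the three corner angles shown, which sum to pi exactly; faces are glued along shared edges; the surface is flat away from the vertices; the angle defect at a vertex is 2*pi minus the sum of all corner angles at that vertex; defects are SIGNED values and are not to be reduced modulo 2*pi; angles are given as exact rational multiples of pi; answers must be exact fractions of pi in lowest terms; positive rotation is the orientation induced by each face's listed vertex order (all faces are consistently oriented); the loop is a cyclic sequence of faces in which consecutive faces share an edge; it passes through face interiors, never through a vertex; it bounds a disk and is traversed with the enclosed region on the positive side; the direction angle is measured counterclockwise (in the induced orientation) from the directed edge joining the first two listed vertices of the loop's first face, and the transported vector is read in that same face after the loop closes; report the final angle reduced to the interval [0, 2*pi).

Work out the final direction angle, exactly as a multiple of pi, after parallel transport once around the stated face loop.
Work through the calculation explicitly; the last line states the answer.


enclosed vertex P2: corner angles sum to 2*pi, defect = 2*pi - 2*pi = 0
enclosed vertex P4: corner angles sum to 2*pi, defect = 2*pi - 2*pi = 0
the rotation equals the total enclosed defect, so the final angle is initial + defects (mod 2*pi)
final angle = (5/6)*pi + 0 = (5/6)*pi (mod 2*pi)

Answer: final direction angle = (5/6)*pi


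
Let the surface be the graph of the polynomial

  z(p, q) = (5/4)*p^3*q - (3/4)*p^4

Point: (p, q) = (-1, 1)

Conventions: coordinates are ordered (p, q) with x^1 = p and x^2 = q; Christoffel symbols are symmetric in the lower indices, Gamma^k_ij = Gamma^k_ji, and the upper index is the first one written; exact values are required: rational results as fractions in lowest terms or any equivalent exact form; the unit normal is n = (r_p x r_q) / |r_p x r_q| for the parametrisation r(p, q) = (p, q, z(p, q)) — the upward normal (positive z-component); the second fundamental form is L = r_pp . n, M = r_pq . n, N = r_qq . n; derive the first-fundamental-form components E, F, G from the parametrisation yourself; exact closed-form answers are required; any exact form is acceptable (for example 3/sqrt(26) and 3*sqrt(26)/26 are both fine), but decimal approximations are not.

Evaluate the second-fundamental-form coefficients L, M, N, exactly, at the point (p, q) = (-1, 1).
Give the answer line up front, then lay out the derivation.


Answer: L = -3*sqrt(770)/35, M = 3*sqrt(770)/154, N = 0

z_p = 27/4, z_q = -5/4, z_pp = -33/2, z_pq = 15/4, z_qq = 0
E = 745/16, F = -135/16, G = 41/16; answer radicand W^2 = 385/8
unnormalised second-form numerators: l = -33/2, m = 15/4, n = 0; L = l/sqrt(385/8), and similarly M = m/sqrt(W^2), N = n/sqrt(W^2)


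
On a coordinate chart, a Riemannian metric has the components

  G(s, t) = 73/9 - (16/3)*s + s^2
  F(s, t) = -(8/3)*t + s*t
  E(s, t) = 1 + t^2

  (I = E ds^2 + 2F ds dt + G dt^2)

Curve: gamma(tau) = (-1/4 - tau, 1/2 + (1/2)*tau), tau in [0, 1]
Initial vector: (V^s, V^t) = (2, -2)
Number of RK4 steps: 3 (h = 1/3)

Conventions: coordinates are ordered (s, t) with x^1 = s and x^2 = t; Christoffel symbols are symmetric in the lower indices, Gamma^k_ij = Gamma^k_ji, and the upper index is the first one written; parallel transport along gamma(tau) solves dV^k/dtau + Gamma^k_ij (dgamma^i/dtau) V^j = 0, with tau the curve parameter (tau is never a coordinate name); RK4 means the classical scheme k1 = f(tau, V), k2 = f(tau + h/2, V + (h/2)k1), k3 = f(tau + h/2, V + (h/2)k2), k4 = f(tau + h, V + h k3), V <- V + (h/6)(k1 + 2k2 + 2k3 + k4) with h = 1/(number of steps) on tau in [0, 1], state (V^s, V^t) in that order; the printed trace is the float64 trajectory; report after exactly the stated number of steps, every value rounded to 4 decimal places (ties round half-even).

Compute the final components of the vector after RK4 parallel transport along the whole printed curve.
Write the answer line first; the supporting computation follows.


Answer: V^s = 1.8554, V^t = -1.3227

gamma'(tau) = (-1, 1/2); f(tau, V)^k = -Gamma^k_ij(gamma(tau)) gamma'^i(tau) V^j; h = 1/3; intermediate values shown to 6 dp
curve data and Christoffel symbols at the stage parameters:
  tau = 0.000000: gamma = (-0.250000, 0.500000), gamma' = (-1.000000, 0.500000); Gamma_sss = 0.000000, Gamma_sst = 0.051246, Gamma_stt = 0.000000, Gamma_tss = 0.000000, Gamma_tst = -0.298932, Gamma_ttt = 0.000000
  tau = 0.166667: gamma = (-0.416667, 0.583333), gamma' = (-1.000000, 0.500000); Gamma_sss = 0.000000, Gamma_sst = 0.053777, Gamma_stt = 0.000000, Gamma_tss = 0.000000, Gamma_tst = -0.284251, Gamma_ttt = 0.000000
  tau = 0.333333: gamma = (-0.583333, 0.666667), gamma' = (-1.000000, 0.500000); Gamma_sss = 0.000000, Gamma_sst = 0.055523, Gamma_stt = 0.000000, Gamma_tss = 0.000000, Gamma_tst = -0.270677, Gamma_ttt = 0.000000
  tau = 0.500000: gamma = (-0.750000, 0.750000), gamma' = (-1.000000, 0.500000); Gamma_sss = 0.000000, Gamma_sst = 0.056663, Gamma_stt = 0.000000, Gamma_tss = 0.000000, Gamma_tst = -0.258132, Gamma_ttt = 0.000000
  tau = 0.666667: gamma = (-0.916667, 0.833333), gamma' = (-1.000000, 0.500000); Gamma_sss = 0.000000, Gamma_sst = 0.057334, Gamma_stt = 0.000000, Gamma_tss = 0.000000, Gamma_tst = -0.246536, Gamma_ttt = 0.000000
  tau = 0.833333: gamma = (-1.083333, 0.916667), gamma' = (-1.000000, 0.500000); Gamma_sss = 0.000000, Gamma_sst = 0.057642, Gamma_stt = 0.000000, Gamma_tss = 0.000000, Gamma_tst = -0.235808, Gamma_ttt = 0.000000
  tau = 1.000000: gamma = (-1.250000, 1.000000), gamma' = (-1.000000, 0.500000); Gamma_sss = 0.000000, Gamma_sst = 0.057669, Gamma_stt = 0.000000, Gamma_tss = 0.000000, Gamma_tst = -0.225871, Gamma_ttt = 0.000000
step 0: V^s = 2.0000, V^t = -2.0000
step 1: k1 = (-0.153737, 0.896797), k2 = (-0.152605, 0.806625), k3 = (-0.153418, 0.810924), k4 = (-0.150142, 0.731943); V <- V + (h/6)(k1 + 2k2 + 2k3 + k4): V^s = 1.9491, V^t = -1.7298
step 2: k1 = (-0.150154, 0.732003), k2 = (-0.145615, 0.663356), k3 = (-0.146284, 0.666407), k4 = (-0.140917, 0.605943); V <- V + (h/6)(k1 + 2k2 + 2k3 + k4): V^s = 1.9005, V^t = -1.5077
step 3: k1 = (-0.140925, 0.605976), k2 = (-0.135183, 0.553022), k3 = (-0.135719, 0.555216), k4 = (-0.129771, 0.508271); V <- V + (h/6)(k1 + 2k2 + 2k3 + k4): V^s = 1.8554, V^t = -1.3227


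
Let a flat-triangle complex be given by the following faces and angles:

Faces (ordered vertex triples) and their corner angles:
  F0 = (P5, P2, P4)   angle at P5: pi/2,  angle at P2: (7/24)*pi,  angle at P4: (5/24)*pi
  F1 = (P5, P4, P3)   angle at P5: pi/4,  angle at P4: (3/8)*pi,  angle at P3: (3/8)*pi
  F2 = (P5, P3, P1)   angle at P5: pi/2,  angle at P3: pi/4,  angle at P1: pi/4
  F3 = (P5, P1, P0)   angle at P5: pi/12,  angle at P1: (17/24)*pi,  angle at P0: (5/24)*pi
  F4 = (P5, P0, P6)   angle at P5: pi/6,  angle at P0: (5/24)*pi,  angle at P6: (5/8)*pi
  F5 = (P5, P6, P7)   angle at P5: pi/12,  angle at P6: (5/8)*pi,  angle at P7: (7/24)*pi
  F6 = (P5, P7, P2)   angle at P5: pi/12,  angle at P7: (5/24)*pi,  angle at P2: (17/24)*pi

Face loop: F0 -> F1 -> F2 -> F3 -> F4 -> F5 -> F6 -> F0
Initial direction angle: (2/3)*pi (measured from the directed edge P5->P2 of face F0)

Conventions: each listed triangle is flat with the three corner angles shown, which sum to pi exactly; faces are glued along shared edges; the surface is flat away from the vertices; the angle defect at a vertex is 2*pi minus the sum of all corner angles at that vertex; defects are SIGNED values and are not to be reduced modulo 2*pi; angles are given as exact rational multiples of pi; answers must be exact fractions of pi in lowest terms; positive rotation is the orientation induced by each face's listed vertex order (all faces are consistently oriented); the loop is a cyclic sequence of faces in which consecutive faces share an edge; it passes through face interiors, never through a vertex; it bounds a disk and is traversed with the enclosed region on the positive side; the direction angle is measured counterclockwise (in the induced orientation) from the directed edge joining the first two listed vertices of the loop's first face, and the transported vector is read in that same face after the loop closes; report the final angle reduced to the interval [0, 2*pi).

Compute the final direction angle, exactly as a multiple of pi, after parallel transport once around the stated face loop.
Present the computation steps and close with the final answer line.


enclosed vertex P5: corner angles sum to (5/3)*pi, defect = 2*pi - (5/3)*pi = pi/3
the final direction is the initial angle plus the enclosed defects, taken mod 2*pi in the induced orientation
final angle = (2/3)*pi + pi/3 = pi (mod 2*pi)

Answer: final direction angle = pi


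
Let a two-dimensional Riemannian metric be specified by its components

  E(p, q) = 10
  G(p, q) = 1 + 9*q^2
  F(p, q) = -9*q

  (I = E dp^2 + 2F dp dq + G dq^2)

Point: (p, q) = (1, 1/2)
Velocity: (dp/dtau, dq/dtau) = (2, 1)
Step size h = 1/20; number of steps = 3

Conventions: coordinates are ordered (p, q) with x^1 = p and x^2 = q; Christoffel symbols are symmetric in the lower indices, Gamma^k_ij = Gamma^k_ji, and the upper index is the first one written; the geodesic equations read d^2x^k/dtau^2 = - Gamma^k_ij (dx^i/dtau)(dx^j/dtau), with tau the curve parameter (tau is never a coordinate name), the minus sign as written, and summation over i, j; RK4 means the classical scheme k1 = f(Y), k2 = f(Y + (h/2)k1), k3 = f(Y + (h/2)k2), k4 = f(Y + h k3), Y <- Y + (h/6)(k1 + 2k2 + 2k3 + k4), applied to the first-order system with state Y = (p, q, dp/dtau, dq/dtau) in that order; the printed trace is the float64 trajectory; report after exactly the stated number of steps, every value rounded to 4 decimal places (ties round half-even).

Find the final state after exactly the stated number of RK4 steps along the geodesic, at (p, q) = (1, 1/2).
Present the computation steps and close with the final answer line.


f(Y) = (dp/dtau, dq/dtau, -Gamma^p_ij Y'^i Y'^j, -Gamma^q_ij Y'^i Y'^j) with the Gammas evaluated at the stage position; h = 0.050000; intermediate values shown to 6 dp
step 0: p = 1.0000, q = 0.5000, dp/dtau = 2.0000, dq/dtau = 1.0000
step 1:
  k1: at (p, q) = (1.000000, 0.500000), (dp/dtau, dq/dtau) = (2.000000, 1.000000); Gamma_ppp = 0.000000, Gamma_ppq = 0.000000, Gamma_pqq = -0.734694, Gamma_qpp = 0.000000, Gamma_qpq = 0.000000, Gamma_qqq = 0.367347; k1 = (2.000000, 1.000000, 0.734694, -0.367347)
  k2: at (p, q) = (1.050000, 0.525000), (dp/dtau, dq/dtau) = (2.018367, 0.990816); Gamma_ppp = 0.000000, Gamma_ppq = 0.000000, Gamma_pqq = -0.721118, Gamma_qpp = 0.000000, Gamma_qpq = 0.000000, Gamma_qqq = 0.378587; k2 = (2.018367, 0.990816, 0.707934, -0.371665)
  k3: at (p, q) = (1.050459, 0.524770), (dp/dtau, dq/dtau) = (2.017698, 0.990708); Gamma_ppp = 0.000000, Gamma_ppq = 0.000000, Gamma_pqq = -0.721243, Gamma_qpp = 0.000000, Gamma_qpq = 0.000000, Gamma_qqq = 0.378487; k3 = (2.017698, 0.990708, 0.707902, -0.371486)
  k4: at (p, q) = (1.100885, 0.549535), (dp/dtau, dq/dtau) = (2.035395, 0.981426); Gamma_ppp = 0.000000, Gamma_ppq = 0.000000, Gamma_pqq = -0.707664, Gamma_qpp = 0.000000, Gamma_qpq = 0.000000, Gamma_qqq = 0.388886; k4 = (2.035395, 0.981426, 0.681619, -0.374574)
  Y <- Y + (h/6)(k1 + 2k2 + 2k3 + k4): p = 1.1009, q = 0.5495, dp/dtau = 2.0354, dq/dtau = 0.9814
step 2:
  k1: at (p, q) = (1.100896, 0.549537), (dp/dtau, dq/dtau) = (2.035400, 0.981431); Gamma_ppp = 0.000000, Gamma_ppq = 0.000000, Gamma_pqq = -0.707663, Gamma_qpp = 0.000000, Gamma_qpq = 0.000000, Gamma_qqq = 0.388887; k1 = (2.035400, 0.981431, 0.681626, -0.374579)
  k2: at (p, q) = (1.151781, 0.574073), (dp/dtau, dq/dtau) = (2.052441, 0.972067); Gamma_ppp = 0.000000, Gamma_ppq = 0.000000, Gamma_pqq = -0.694121, Gamma_qpp = 0.000000, Gamma_qpq = 0.000000, Gamma_qqq = 0.398476; k2 = (2.052441, 0.972067, 0.655885, -0.376526)
  k3: at (p, q) = (1.152207, 0.573839), (dp/dtau, dq/dtau) = (2.051797, 0.972018); Gamma_ppp = 0.000000, Gamma_ppq = 0.000000, Gamma_pqq = -0.694251, Gamma_qpp = 0.000000, Gamma_qpq = 0.000000, Gamma_qqq = 0.398388; k3 = (2.051797, 0.972018, 0.655941, -0.376405)
  k4: at (p, q) = (1.203486, 0.598138), (dp/dtau, dq/dtau) = (2.068197, 0.962611); Gamma_ppp = 0.000000, Gamma_ppq = 0.000000, Gamma_pqq = -0.680791, Gamma_qpp = 0.000000, Gamma_qpq = 0.000000, Gamma_qqq = 0.407207; k4 = (2.068197, 0.962611, 0.630834, -0.377326)
  Y <- Y + (h/6)(k1 + 2k2 + 2k3 + k4): p = 1.2035, q = 0.5981, dp/dtau = 2.0682, dq/dtau = 0.9626
step 3:
  k1: at (p, q) = (1.203497, 0.598139), (dp/dtau, dq/dtau) = (2.068201, 0.962617); Gamma_ppp = 0.000000, Gamma_ppq = 0.000000, Gamma_pqq = -0.680790, Gamma_qpp = 0.000000, Gamma_qpq = 0.000000, Gamma_qqq = 0.407207; k1 = (2.068201, 0.962617, 0.630841, -0.377331)
  k2: at (p, q) = (1.255202, 0.622204), (dp/dtau, dq/dtau) = (2.083972, 0.953183); Gamma_ppp = 0.000000, Gamma_ppq = 0.000000, Gamma_pqq = -0.667446, Gamma_qpp = 0.000000, Gamma_qpq = 0.000000, Gamma_qqq = 0.415288; k2 = (2.083972, 0.953183, 0.606414, -0.377313)
  k3: at (p, q) = (1.255596, 0.621969), (dp/dtau, dq/dtau) = (2.083361, 0.953184); Gamma_ppp = 0.000000, Gamma_ppq = 0.000000, Gamma_pqq = -0.667576, Gamma_qpp = 0.000000, Gamma_qpq = 0.000000, Gamma_qqq = 0.415212; k3 = (2.083361, 0.953184, 0.606533, -0.377244)
  k4: at (p, q) = (1.307665, 0.645798), (dp/dtau, dq/dtau) = (2.098527, 0.943755); Gamma_ppp = 0.000000, Gamma_ppq = 0.000000, Gamma_pqq = -0.654379, Gamma_qpp = 0.000000, Gamma_qpq = 0.000000, Gamma_qqq = 0.422597; k4 = (2.098527, 0.943755, 0.582837, -0.376395)
  Y <- Y + (h/6)(k1 + 2k2 + 2k3 + k4): p = 1.3077, q = 0.6458, dp/dtau = 2.0985, dq/dtau = 0.9438

Answer: p = 1.3077, q = 0.6458, dp/dtau = 2.0985, dq/dtau = 0.9438
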